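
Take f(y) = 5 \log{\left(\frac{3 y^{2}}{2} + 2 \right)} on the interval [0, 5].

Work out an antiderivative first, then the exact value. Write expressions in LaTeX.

Antiderivative: F(y) = \frac{5 \left(3 y \log{\left(\frac{3 y^{2}}{2} + 2 \right)} - 6 y + 4 \sqrt{3} \operatorname{atan}{\left(\frac{\sqrt{3} y}{2} \right)}\right)}{3}; value = -50 + \frac{20 \sqrt{3} \operatorname{atan}{\left(\frac{5 \sqrt{3}}{2} \right)}}{3} + 25 \log{\left(\frac{79}{2} \right)}

Differentiate the proposed F(y) back; it has to land on f(y) exactly.
F(y) = \frac{5 \left(3 y \log{\left(\frac{3 y^{2}}{2} + 2 \right)} - 6 y + 4 \sqrt{3} \operatorname{atan}{\left(\frac{\sqrt{3} y}{2} \right)}\right)}{3} is an antiderivative of f.
Check: d/dy[\frac{5 \left(3 y \log{\left(\frac{3 y^{2}}{2} + 2 \right)} - 6 y + 4 \sqrt{3} \operatorname{atan}{\left(\frac{\sqrt{3} y}{2} \right)}\right)}{3}] = 5 \log{\left(\frac{3 y^{2}}{2} + 2 \right)} = f(y).
F(5) = -50 + \frac{20 \sqrt{3} \operatorname{atan}{\left(\frac{5 \sqrt{3}}{2} \right)}}{3} + 25 \log{\left(\frac{79}{2} \right)}; F(0) = 0.
Integral = F(5) - F(0) = -50 + \frac{20 \sqrt{3} \operatorname{atan}{\left(\frac{5 \sqrt{3}}{2} \right)}}{3} + 25 \log{\left(\frac{79}{2} \right)}.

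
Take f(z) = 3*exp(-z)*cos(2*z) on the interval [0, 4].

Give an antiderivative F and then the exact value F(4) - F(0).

Antiderivative: F(z) = (6*sin(2*z) - 3*cos(2*z))*exp(-z)/5; value = -3*exp(-4)*cos(8)/5 + 6*exp(-4)*sin(8)/5 + 3/5

Recover f(z) by differentiating a candidate F(z); any mismatch rules it out.
F(z) = (6*sin(2*z) - 3*cos(2*z))*exp(-z)/5 is an antiderivative of f.
Check: d/dz[(6*sin(2*z) - 3*cos(2*z))*exp(-z)/5] = 3*exp(-z)*cos(2*z) = f(z).
F(4) = -3*exp(-4)*cos(8)/5 + 6*exp(-4)*sin(8)/5; F(0) = -3/5.
Integral = F(4) - F(0) = -3*exp(-4)*cos(8)/5 + 6*exp(-4)*sin(8)/5 + 3/5.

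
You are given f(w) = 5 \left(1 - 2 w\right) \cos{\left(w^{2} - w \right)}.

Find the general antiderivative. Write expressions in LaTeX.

F(w) = - 5 \sin{\left(w^{2} - w \right)} + C

The substitution u = w^{2} - w works: f is exactly (dF/du)*(du/dw) for that inner function.
Check: d/dw[- 5 \sin{\left(w^{2} - w \right)}] = - 10 w \cos{\left(w^{2} - w \right)} + 5 \cos{\left(w^{2} - w \right)}, which equals f(w).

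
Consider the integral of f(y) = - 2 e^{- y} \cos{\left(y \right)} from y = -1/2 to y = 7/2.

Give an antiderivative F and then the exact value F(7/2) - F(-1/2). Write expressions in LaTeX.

Antiderivative: F(y) = \left(- \sin{\left(y \right)} + \cos{\left(y \right)}\right) e^{- y}; value = - e^{\frac{1}{2}} \cos{\left(\frac{1}{2} \right)} - e^{\frac{1}{2}} \sin{\left(\frac{1}{2} \right)} + \frac{\cos{\left(\frac{7}{2} \right)}}{e^{\frac{7}{2}}} - \frac{\sin{\left(\frac{7}{2} \right)}}{e^{\frac{7}{2}}}

Differentiate the proposed F(y) back; it has to land on f(y) exactly.
F(y) = \left(- \sin{\left(y \right)} + \cos{\left(y \right)}\right) e^{- y} is an antiderivative of f.
Check: d/dy[\left(- \sin{\left(y \right)} + \cos{\left(y \right)}\right) e^{- y}] = - 2 e^{- y} \cos{\left(y \right)} = f(y).
F(7/2) = \frac{\cos{\left(\frac{7}{2} \right)}}{e^{\frac{7}{2}}} - \frac{\sin{\left(\frac{7}{2} \right)}}{e^{\frac{7}{2}}}; F(-1/2) = e^{\frac{1}{2}} \sin{\left(\frac{1}{2} \right)} + e^{\frac{1}{2}} \cos{\left(\frac{1}{2} \right)}.
Integral = F(7/2) - F(-1/2) = - e^{\frac{1}{2}} \cos{\left(\frac{1}{2} \right)} - e^{\frac{1}{2}} \sin{\left(\frac{1}{2} \right)} + \frac{\cos{\left(\frac{7}{2} \right)}}{e^{\frac{7}{2}}} - \frac{\sin{\left(\frac{7}{2} \right)}}{e^{\frac{7}{2}}}.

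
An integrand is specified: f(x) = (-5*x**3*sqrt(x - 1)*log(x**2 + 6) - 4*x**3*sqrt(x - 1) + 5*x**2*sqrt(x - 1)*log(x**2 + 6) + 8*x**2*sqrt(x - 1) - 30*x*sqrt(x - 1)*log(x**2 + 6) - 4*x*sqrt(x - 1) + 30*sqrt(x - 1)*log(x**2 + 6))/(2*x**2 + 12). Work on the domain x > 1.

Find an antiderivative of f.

Recognize the product-rule pattern: f = u'v + uv' with u = -(x - 1)**(5/2), v = log(x**2 + 6), so integration by parts undoes it.
Check: d/dx[-(x - 1)**(5/2)*log(x**2 + 6)] = (-5*x**3*sqrt(x - 1)*log(x**2 + 6) - 4*x**3*sqrt(x - 1) + 5*x**2*sqrt(x - 1)*log(x**2 + 6) + 8*x**2*sqrt(x - 1) - 30*x*sqrt(x - 1)*log(x**2 + 6) - 4*x*sqrt(x - 1) + 30*sqrt(x - 1)*log(x**2 + 6))/(2*x**2 + 12) = f(x).

An antiderivative is F(x) = -(x - 1)**(5/2)*log(x**2 + 6).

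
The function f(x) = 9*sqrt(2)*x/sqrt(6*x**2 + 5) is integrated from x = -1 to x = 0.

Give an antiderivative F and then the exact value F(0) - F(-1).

Antiderivative: F(x) = 3*sqrt(3*x**2 + 5/2); value = -3*sqrt(22)/2 + 3*sqrt(10)/2

The substitution u = 3*x**2 + 5/2 works: f is exactly (dF/du)*(du/dx) for that inner function.
F(x) = 3*sqrt(3*x**2 + 5/2) is an antiderivative of f.
Check: d/dx[3*sqrt(3*x**2 + 5/2)] = 9*sqrt(2)*x/sqrt(6*x**2 + 5) = f(x).
F(0) = 3*sqrt(10)/2; F(-1) = 3*sqrt(22)/2.
Integral = F(0) - F(-1) = -3*sqrt(22)/2 + 3*sqrt(10)/2.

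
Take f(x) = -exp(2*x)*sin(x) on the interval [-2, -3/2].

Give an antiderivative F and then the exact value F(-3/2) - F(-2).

Antiderivative: F(x) = -2*exp(2*x)*sin(x)/5 + exp(2*x)*cos(x)/5; value = -2*exp(-4)*sin(2)/5 + exp(-3)*cos(3/2)/5 - exp(-4)*cos(2)/5 + 2*exp(-3)*sin(3/2)/5

Whatever form F(x) takes, F'(x) = f(x) is non-negotiable.
F(x) = -2*exp(2*x)*sin(x)/5 + exp(2*x)*cos(x)/5 is an antiderivative of f.
Check: d/dx[-2*exp(2*x)*sin(x)/5 + exp(2*x)*cos(x)/5] = -exp(2*x)*sin(x) = f(x).
F(-3/2) = exp(-3)*cos(3/2)/5 + 2*exp(-3)*sin(3/2)/5; F(-2) = exp(-4)*cos(2)/5 + 2*exp(-4)*sin(2)/5.
Integral = F(-3/2) - F(-2) = -2*exp(-4)*sin(2)/5 + exp(-3)*cos(3/2)/5 - exp(-4)*cos(2)/5 + 2*exp(-3)*sin(3/2)/5.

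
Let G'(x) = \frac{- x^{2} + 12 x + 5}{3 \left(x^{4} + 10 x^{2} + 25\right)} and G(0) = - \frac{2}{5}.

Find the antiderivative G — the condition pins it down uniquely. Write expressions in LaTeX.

G(x) = \frac{x}{3 x^{2} + 15} - \frac{2}{x^{2} + 5}

G'(x) has the shape u'v + uv' for u = \frac{1}{x^{2} + 5} and v = \frac{x}{3} - 2 — it is the derivative of the product u*v.
A general antiderivative is \frac{\frac{x}{3} - 2}{x^{2} + 5} + C.
The condition gives C = - \frac{2}{5} - (- \frac{2}{5}) = 0.
So G(x) = \frac{x}{3 x^{2} + 15} - \frac{2}{x^{2} + 5}.
Check: d/dx[\frac{x}{3 x^{2} + 15} - \frac{2}{x^{2} + 5}] = \frac{- x^{2} + 12 x + 5}{3 x^{4} + 30 x^{2} + 75}, which equals G'(x).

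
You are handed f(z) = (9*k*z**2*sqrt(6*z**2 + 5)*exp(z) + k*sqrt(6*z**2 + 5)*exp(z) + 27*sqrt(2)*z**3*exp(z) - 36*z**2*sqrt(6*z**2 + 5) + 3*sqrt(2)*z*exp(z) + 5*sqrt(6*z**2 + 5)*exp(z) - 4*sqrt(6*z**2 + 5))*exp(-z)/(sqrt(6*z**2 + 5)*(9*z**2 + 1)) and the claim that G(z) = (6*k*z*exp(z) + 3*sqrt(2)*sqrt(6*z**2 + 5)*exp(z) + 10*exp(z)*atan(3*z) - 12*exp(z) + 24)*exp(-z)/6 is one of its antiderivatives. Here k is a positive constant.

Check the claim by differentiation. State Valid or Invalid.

d/dz[G] = (9*k*z**2*sqrt(6*z**2 + 5)*exp(z) + k*sqrt(6*z**2 + 5)*exp(z) + 27*sqrt(2)*z**3*exp(z) - 36*z**2*sqrt(6*z**2 + 5) + 3*sqrt(2)*z*exp(z) + 5*sqrt(6*z**2 + 5)*exp(z) - 4*sqrt(6*z**2 + 5))/(9*z**2*sqrt(6*z**2 + 5)*exp(z) + sqrt(6*z**2 + 5)*exp(z))
This equals f(z) exactly, so the claim holds.

Valid - differentiating G returns exactly f.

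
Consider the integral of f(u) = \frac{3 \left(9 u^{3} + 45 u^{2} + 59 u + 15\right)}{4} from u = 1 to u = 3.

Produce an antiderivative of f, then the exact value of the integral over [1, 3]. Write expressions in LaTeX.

Antiderivative: F(u) = \frac{3 \left(u + 3\right)^{2} \left(3 u + 1\right)^{2}}{16}; value = 627

f matches the chain-rule pattern g'(h)*h' with inner function h(u) = - \frac{3 u^{2}}{4} - \frac{5 u}{2} - \frac{3}{4}; substituting w = h(u) collapses the integral.
F(u) = \frac{3 \left(u + 3\right)^{2} \left(3 u + 1\right)^{2}}{16} is an antiderivative of f.
Check: d/du[\frac{3 \left(u + 3\right)^{2} \left(3 u + 1\right)^{2}}{16}] = \frac{27 u^{3}}{4} + \frac{135 u^{2}}{4} + \frac{177 u}{4} + \frac{45}{4}, which equals f(u).
F(3) = 675; F(1) = 48.
Integral = F(3) - F(1) = 627.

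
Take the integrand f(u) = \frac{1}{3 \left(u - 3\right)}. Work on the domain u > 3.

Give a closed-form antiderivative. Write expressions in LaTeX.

An antiderivative is F(u) = \frac{\log{\left(u - 3 \right)}}{3}.

Check any antiderivative F(u) by computing F'(u) and comparing it with f(u).
Check: d/du[\frac{\log{\left(u - 3 \right)}}{3}] = \frac{1}{3 u - 9}, which equals f(u).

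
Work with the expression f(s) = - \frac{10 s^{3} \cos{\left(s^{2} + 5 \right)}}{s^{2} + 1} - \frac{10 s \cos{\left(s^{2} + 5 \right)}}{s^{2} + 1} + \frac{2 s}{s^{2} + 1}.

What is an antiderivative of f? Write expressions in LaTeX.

The integrand splits into summands that can be handled one at a time.
Check: d/ds[\log{\left(s^{2} + 1 \right)} - 5 \sin{\left(s^{2} + 5 \right)}] = \frac{- 10 s^{3} \cos{\left(s^{2} + 5 \right)} - 10 s \cos{\left(s^{2} + 5 \right)} + 2 s}{s^{2} + 1}, which equals f(s).

An antiderivative is F(s) = \log{\left(s^{2} + 1 \right)} - 5 \sin{\left(s^{2} + 5 \right)}.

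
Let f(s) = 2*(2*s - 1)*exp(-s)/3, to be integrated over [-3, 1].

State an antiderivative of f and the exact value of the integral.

f has the shape u'v + uv' for u = -4*s/3 - 2/3 and v = exp(-s) — it is the derivative of the product u*v.
F(s) = (-4*s - 2)*exp(-s)/3 is an antiderivative of f.
Check: d/ds[(-4*s - 2)*exp(-s)/3] = (4*s - 2)*exp(-s)/3, which equals f(s).
F(1) = -2*exp(-1); F(-3) = 10*exp(3)/3.
Integral = F(1) - F(-3) = -10*exp(3)/3 - 2*exp(-1).

Antiderivative: F(s) = (-4*s - 2)*exp(-s)/3; value = -10*exp(3)/3 - 2*exp(-1)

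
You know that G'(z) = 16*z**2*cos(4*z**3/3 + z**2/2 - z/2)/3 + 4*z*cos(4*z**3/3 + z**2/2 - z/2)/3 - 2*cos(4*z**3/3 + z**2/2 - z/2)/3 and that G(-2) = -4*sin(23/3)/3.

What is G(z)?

G(z) = 4*sin(4*z**3/3 + z**2/2 - z/2)/3

The substitution u = 4*z**3/3 + z**2/2 - z/2 works: G'(z) is exactly (dG/du)*(du/dz) for that inner function.
A general antiderivative is 4*sin(4*z**3/3 + z**2/2 - z/2)/3 + C.
The condition gives C = -4*sin(23/3)/3 - (-4*sin(23/3)/3) = 0.
So G(z) = 4*sin(4*z**3/3 + z**2/2 - z/2)/3.
Check: d/dz[4*sin(4*z**3/3 + z**2/2 - z/2)/3] = 16*z**2*cos(4*z**3/3 + z**2/2 - z/2)/3 + 4*z*cos(4*z**3/3 + z**2/2 - z/2)/3 - 2*cos(4*z**3/3 + z**2/2 - z/2)/3 = G'(z).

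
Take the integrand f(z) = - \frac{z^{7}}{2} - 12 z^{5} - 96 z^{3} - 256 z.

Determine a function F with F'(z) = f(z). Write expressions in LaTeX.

An antiderivative is F(z) = - \frac{\left(z^{2} + 8\right)^{4}}{16}.

f matches the chain-rule pattern g'(h)*h' with inner function h(z) = \frac{z^{2}}{2} + 4; substituting u = h(z) collapses the integral.
Check: d/dz[- \frac{\left(z^{2} + 8\right)^{4}}{16}] = - \frac{z^{7}}{2} - 12 z^{5} - 96 z^{3} - 256 z = f(z).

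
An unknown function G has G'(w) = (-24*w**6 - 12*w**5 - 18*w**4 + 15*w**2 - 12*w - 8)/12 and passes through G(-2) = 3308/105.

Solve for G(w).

For G(w) to be correct, d/dw[G] must agree with the stated G'(w) identically.
A general antiderivative is -2*w**7/7 - w**6/6 - 3*w**5/10 + 5*w**3/12 - w**2/2 - 2*w/3 + C.
The condition gives C = 3308/105 - (3308/105) = 0.
So G(w) = -w*(120*w**6 + 70*w**5 + 126*w**4 - 175*w**2 + 210*w + 280)/420.
Check: d/dw[-w*(120*w**6 + 70*w**5 + 126*w**4 - 175*w**2 + 210*w + 280)/420] = -2*w**6 - w**5 - 3*w**4/2 + 5*w**2/4 - w - 2/3, which equals G'(w).

G(w) = -w*(120*w**6 + 70*w**5 + 126*w**4 - 175*w**2 + 210*w + 280)/420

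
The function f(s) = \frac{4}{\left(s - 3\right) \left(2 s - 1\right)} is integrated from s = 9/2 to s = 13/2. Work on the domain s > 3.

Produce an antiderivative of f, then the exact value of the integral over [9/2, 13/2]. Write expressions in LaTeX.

Factor the denominator (\left(s - 3\right) \left(2 s - 1\right)) and decompose: f = - \frac{8}{5 \left(2 s - 1\right)} + \frac{4}{5 \left(s - 3\right)}; each piece integrates to a log, atan, or power term.
F(s) = \frac{4 \log{\left(s - 3 \right)}}{5} - \frac{4 \log{\left(s - \frac{1}{2} \right)}}{5} is an antiderivative of f.
Check: d/ds[\frac{4 \log{\left(s - 3 \right)}}{5} - \frac{4 \log{\left(s - \frac{1}{2} \right)}}{5}] = \frac{4}{2 s^{2} - 7 s + 3}, which equals f(s).
F(13/2) = - \frac{4 \log{\left(6 \right)}}{5} + \frac{4 \log{\left(\frac{7}{2} \right)}}{5}; F(9/2) = - \frac{4 \log{\left(4 \right)}}{5} + \frac{4 \log{\left(\frac{3}{2} \right)}}{5}.
Integral = F(13/2) - F(9/2) = - \frac{4 \log{\left(6 \right)}}{5} - \frac{4 \log{\left(\frac{3}{2} \right)}}{5} + \frac{4 \log{\left(\frac{7}{2} \right)}}{5} + \frac{4 \log{\left(4 \right)}}{5}.

Antiderivative: F(s) = \frac{4 \log{\left(s - 3 \right)}}{5} - \frac{4 \log{\left(s - \frac{1}{2} \right)}}{5}; value = - \frac{4 \log{\left(6 \right)}}{5} - \frac{4 \log{\left(\frac{3}{2} \right)}}{5} + \frac{4 \log{\left(\frac{7}{2} \right)}}{5} + \frac{4 \log{\left(4 \right)}}{5}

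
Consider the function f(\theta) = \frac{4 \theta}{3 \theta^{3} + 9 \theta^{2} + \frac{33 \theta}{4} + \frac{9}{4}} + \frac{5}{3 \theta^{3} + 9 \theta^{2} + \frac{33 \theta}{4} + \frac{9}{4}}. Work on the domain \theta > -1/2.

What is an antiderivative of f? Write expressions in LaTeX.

Factor the denominator (3 \left(\theta + 1\right) \left(2 \theta + 1\right) \left(2 \theta + 3\right)) and decompose: f = - \frac{4}{3 \left(2 \theta + 3\right)} + \frac{4}{2 \theta + 1} - \frac{4}{3 \left(\theta + 1\right)}; each piece integrates to a log, atan, or power term.
Check: d/d\theta[\frac{2 \left(3 \log{\left(\theta + \frac{1}{2} \right)} - 2 \log{\left(\theta + 1 \right)} - \log{\left(\theta + \frac{3}{2} \right)}\right)}{3}] = \frac{16 \theta + 20}{12 \theta^{3} + 36 \theta^{2} + 33 \theta + 9}, which equals f(\theta).

An antiderivative is F(\theta) = \frac{2 \left(3 \log{\left(\theta + \frac{1}{2} \right)} - 2 \log{\left(\theta + 1 \right)} - \log{\left(\theta + \frac{3}{2} \right)}\right)}{3}.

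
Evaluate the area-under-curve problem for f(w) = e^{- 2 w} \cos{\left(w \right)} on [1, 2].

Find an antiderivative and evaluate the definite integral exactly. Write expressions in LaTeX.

Whatever form F(w) takes, F'(w) = f(w) is non-negotiable.
F(w) = \frac{e^{- 2 w} \sin{\left(w \right)}}{5} - \frac{2 e^{- 2 w} \cos{\left(w \right)}}{5} is an antiderivative of f.
Check: d/dw[\frac{e^{- 2 w} \sin{\left(w \right)}}{5} - \frac{2 e^{- 2 w} \cos{\left(w \right)}}{5}] = e^{- 2 w} \cos{\left(w \right)} = f(w).
F(2) = - \frac{2 \cos{\left(2 \right)}}{5 e^{4}} + \frac{\sin{\left(2 \right)}}{5 e^{4}}; F(1) = - \frac{2 \cos{\left(1 \right)}}{5 e^{2}} + \frac{\sin{\left(1 \right)}}{5 e^{2}}.
Integral = F(2) - F(1) = - \frac{\sin{\left(1 \right)}}{5 e^{2}} - \frac{2 \cos{\left(2 \right)}}{5 e^{4}} + \frac{\sin{\left(2 \right)}}{5 e^{4}} + \frac{2 \cos{\left(1 \right)}}{5 e^{2}}.

Antiderivative: F(w) = \frac{e^{- 2 w} \sin{\left(w \right)}}{5} - \frac{2 e^{- 2 w} \cos{\left(w \right)}}{5}; value = - \frac{\sin{\left(1 \right)}}{5 e^{2}} - \frac{2 \cos{\left(2 \right)}}{5 e^{4}} + \frac{\sin{\left(2 \right)}}{5 e^{4}} + \frac{2 \cos{\left(1 \right)}}{5 e^{2}}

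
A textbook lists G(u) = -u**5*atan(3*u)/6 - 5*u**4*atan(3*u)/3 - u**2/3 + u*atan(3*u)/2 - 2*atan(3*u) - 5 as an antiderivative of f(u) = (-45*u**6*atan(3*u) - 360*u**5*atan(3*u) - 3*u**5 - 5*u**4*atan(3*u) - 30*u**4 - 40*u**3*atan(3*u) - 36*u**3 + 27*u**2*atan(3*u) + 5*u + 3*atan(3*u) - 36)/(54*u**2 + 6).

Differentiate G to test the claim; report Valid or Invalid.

d/du[G] = (-45*u**6*atan(3*u) - 360*u**5*atan(3*u) - 3*u**5 - 5*u**4*atan(3*u) - 30*u**4 - 40*u**3*atan(3*u) - 36*u**3 + 27*u**2*atan(3*u) + 5*u + 3*atan(3*u) - 36)/(54*u**2 + 6)
This equals f(u) exactly, so the claim holds.

Valid: G'(u) = f(u).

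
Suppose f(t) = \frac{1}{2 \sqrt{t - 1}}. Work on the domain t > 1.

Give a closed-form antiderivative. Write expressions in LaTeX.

An antiderivative is F(t) = \sqrt{t - 1}.

Check any antiderivative F(t) by computing F'(t) and comparing it with f(t).
Check: d/dt[\sqrt{t - 1}] = \frac{1}{2 \sqrt{t - 1}} = f(t).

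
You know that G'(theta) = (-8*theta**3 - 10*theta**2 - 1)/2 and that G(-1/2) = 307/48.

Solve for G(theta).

G(theta) = -theta**4 - 5*theta**3/3 - theta/2 + 6

A candidate passes only if d/dtheta[G] lands on the given G'(theta) exactly.
A general antiderivative is -theta**4 - 5*theta**3/3 - theta/2 + 5 + C.
The condition gives C = 307/48 - (259/48) = 1.
So G(theta) = -theta**4 - 5*theta**3/3 - theta/2 + 6.
Check: d/dtheta[-theta**4 - 5*theta**3/3 - theta/2 + 6] = -4*theta**3 - 5*theta**2 - 1/2, which equals G'(theta).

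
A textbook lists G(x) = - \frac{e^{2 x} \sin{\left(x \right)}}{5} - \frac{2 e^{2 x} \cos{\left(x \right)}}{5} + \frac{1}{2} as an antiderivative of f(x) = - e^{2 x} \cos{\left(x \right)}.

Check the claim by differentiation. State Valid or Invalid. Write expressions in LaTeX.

d/dx[G] = - e^{2 x} \cos{\left(x \right)}
This equals f(x) exactly, so the claim holds.

Valid - the claim checks out under differentiation.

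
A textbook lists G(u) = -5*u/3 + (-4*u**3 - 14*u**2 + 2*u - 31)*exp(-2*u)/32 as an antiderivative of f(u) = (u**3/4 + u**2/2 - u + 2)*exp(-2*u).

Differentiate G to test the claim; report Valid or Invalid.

d/du[G] = (3*u**3 + 6*u**2 - 12*u - 20*exp(2*u) + 24)*exp(-2*u)/12
d/du[G] - f(u) = -5/3 != 0.

Invalid: d/du[G] - f = -5/3, which is not 0.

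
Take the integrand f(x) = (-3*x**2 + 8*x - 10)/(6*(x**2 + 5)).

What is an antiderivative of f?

An antiderivative is F(x) = -x/2 + 2*log(x**2 + 5)/3 + sqrt(5)*atan(sqrt(5)*x/5)/6.

Check any antiderivative F(x) by computing F'(x) and comparing it with f(x).
Check: d/dx[-x/2 + 2*log(x**2 + 5)/3 + sqrt(5)*atan(sqrt(5)*x/5)/6] = (-3*x**2 + 8*x - 10)/(6*x**2 + 30), which equals f(x).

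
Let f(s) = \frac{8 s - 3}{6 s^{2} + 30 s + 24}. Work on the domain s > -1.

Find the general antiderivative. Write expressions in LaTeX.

The denominator factors as 6 \left(s + 1\right) \left(s + 4\right); partial fractions split f into directly integrable pieces: \frac{35}{18 \left(s + 4\right)} - \frac{11}{18 \left(s + 1\right)}.
Check: d/ds[- \frac{11 \log{\left(s + 1 \right)}}{18} + \frac{35 \log{\left(s + 4 \right)}}{18}] = \frac{8 s - 3}{6 s^{2} + 30 s + 24} = f(s).

F(s) = - \frac{11 \log{\left(s + 1 \right)}}{18} + \frac{35 \log{\left(s + 4 \right)}}{18} + C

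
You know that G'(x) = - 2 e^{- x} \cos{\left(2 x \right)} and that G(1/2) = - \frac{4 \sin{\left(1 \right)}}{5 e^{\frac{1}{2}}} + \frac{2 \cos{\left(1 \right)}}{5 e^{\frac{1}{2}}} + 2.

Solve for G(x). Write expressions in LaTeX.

For G(x) to be correct, d/dx[G] must agree with the stated G'(x) identically.
A general antiderivative is - \frac{4 e^{- x} \sin{\left(2 x \right)}}{5} + \frac{2 e^{- x} \cos{\left(2 x \right)}}{5} + C.
The condition gives C = - \frac{4 \sin{\left(1 \right)}}{5 e^{\frac{1}{2}}} + \frac{2 \cos{\left(1 \right)}}{5 e^{\frac{1}{2}}} + 2 - (- \frac{4 \sin{\left(1 \right)}}{5 e^{\frac{1}{2}}} + \frac{2 \cos{\left(1 \right)}}{5 e^{\frac{1}{2}}}) = 2.
So G(x) = \frac{2 \left(5 e^{x} - 2 \sin{\left(2 x \right)} + \cos{\left(2 x \right)}\right) e^{- x}}{5}.
Check: d/dx[\frac{2 \left(5 e^{x} - 2 \sin{\left(2 x \right)} + \cos{\left(2 x \right)}\right) e^{- x}}{5}] = - 2 e^{- x} \cos{\left(2 x \right)} = G'(x).

G(x) = \frac{2 \left(5 e^{x} - 2 \sin{\left(2 x \right)} + \cos{\left(2 x \right)}\right) e^{- x}}{5}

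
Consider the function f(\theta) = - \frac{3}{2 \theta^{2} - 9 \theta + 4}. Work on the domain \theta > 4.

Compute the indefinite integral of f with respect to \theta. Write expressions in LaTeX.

F(\theta) = - \frac{3 \log{\left(\theta - 4 \right)}}{7} + \frac{3 \log{\left(\theta - \frac{1}{2} \right)}}{7} + C

The denominator factors as \left(\theta - 4\right) \left(2 \theta - 1\right); partial fractions split f into directly integrable pieces: \frac{6}{7 \left(2 \theta - 1\right)} - \frac{3}{7 \left(\theta - 4\right)}.
Check: d/d\theta[- \frac{3 \log{\left(\theta - 4 \right)}}{7} + \frac{3 \log{\left(\theta - \frac{1}{2} \right)}}{7}] = - \frac{3}{2 \theta^{2} - 9 \theta + 4} = f(\theta).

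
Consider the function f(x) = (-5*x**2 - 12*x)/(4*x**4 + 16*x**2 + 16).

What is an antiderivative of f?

An antiderivative is F(x) = (10*x - 5*sqrt(2)*(x**2 + 2)*atan(sqrt(2)*x/2) + 24)/(16*(x**2 + 2)).

An antiderivative F(x) passes only if d/dx[F] lands on f(x) exactly.
Check: d/dx[(10*x - 5*sqrt(2)*(x**2 + 2)*atan(sqrt(2)*x/2) + 24)/(16*(x**2 + 2))] = (-5*x**2 - 12*x)/(4*x**4 + 16*x**2 + 16) = f(x).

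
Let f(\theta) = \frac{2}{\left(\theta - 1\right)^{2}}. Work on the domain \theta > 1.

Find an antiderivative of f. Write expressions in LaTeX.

An antiderivative is F(\theta) = - \frac{2}{\theta - 1}.

Any candidate F(\theta) must reproduce f(\theta) exactly when differentiated.
Check: d/d\theta[- \frac{2}{\theta - 1}] = \frac{2}{\theta^{2} - 2 \theta + 1}, which equals f(\theta).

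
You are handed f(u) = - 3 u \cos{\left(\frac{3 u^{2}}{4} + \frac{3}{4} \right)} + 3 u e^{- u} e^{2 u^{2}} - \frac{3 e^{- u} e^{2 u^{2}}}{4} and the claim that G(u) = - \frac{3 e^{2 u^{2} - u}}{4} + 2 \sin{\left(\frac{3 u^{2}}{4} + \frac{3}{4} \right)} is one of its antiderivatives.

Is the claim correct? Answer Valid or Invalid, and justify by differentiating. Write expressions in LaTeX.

Invalid: d/du[G] - f = \frac{\left(12 u e^{u} \cos{\left(\frac{3 u^{2}}{4} + \frac{3}{4} \right)} - 12 u e^{2 u^{2}} + 3 e^{2 u^{2}}\right) e^{- u}}{2}, which is not 0.

d/du[G] = 3 u \cos{\left(\frac{3 u^{2}}{4} + \frac{3}{4} \right)} - 3 u e^{- u} e^{2 u^{2}} + \frac{3 e^{- u} e^{2 u^{2}}}{4}
d/du[G] - f(u) = \frac{\left(12 u e^{u} \cos{\left(\frac{3 u^{2}}{4} + \frac{3}{4} \right)} - 12 u e^{2 u^{2}} + 3 e^{2 u^{2}}\right) e^{- u}}{2} != 0.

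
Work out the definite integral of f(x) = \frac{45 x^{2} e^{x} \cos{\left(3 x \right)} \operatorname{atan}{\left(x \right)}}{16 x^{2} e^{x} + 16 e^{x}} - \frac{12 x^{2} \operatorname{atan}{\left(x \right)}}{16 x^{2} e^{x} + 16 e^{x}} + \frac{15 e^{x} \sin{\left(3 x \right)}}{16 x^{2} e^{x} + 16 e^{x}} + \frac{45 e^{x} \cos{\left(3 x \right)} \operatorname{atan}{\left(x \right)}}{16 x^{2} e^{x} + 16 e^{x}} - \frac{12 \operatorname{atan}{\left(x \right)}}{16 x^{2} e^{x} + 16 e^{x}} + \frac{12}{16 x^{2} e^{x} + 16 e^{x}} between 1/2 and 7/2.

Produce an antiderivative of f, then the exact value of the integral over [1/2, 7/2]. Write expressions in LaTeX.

f has the shape u'v + uv' for u = \frac{15 \sin{\left(3 x \right)}}{16} + \frac{3 e^{- x}}{4} and v = \operatorname{atan}{\left(x \right)} — it is the derivative of the product u*v.
F(x) = \frac{\left(15 e^{x} \sin{\left(3 x \right)} \operatorname{atan}{\left(x \right)} + 12 \operatorname{atan}{\left(x \right)}\right) e^{- x}}{16} is an antiderivative of f.
Check: d/dx[\frac{\left(15 e^{x} \sin{\left(3 x \right)} \operatorname{atan}{\left(x \right)} + 12 \operatorname{atan}{\left(x \right)}\right) e^{- x}}{16}] = \frac{45 x^{2} e^{x} \cos{\left(3 x \right)} \operatorname{atan}{\left(x \right)} - 12 x^{2} \operatorname{atan}{\left(x \right)} + 15 e^{x} \sin{\left(3 x \right)} + 45 e^{x} \cos{\left(3 x \right)} \operatorname{atan}{\left(x \right)} - 12 \operatorname{atan}{\left(x \right)} + 12}{16 x^{2} e^{x} + 16 e^{x}}, which equals f(x).
F(7/2) = \frac{15 \sin{\left(\frac{21}{2} \right)} \operatorname{atan}{\left(\frac{7}{2} \right)}}{16} + \frac{3 \operatorname{atan}{\left(\frac{7}{2} \right)}}{4 e^{\frac{7}{2}}}; F(1/2) = \frac{3 \operatorname{atan}{\left(\frac{1}{2} \right)}}{4 e^{\frac{1}{2}}} + \frac{15 \sin{\left(\frac{3}{2} \right)} \operatorname{atan}{\left(\frac{1}{2} \right)}}{16}.
Integral = F(7/2) - F(1/2) = \frac{15 \sin{\left(\frac{21}{2} \right)} \operatorname{atan}{\left(\frac{7}{2} \right)}}{16} - \frac{15 \sin{\left(\frac{3}{2} \right)} \operatorname{atan}{\left(\frac{1}{2} \right)}}{16} - \frac{3 \operatorname{atan}{\left(\frac{1}{2} \right)}}{4 e^{\frac{1}{2}}} + \frac{3 \operatorname{atan}{\left(\frac{7}{2} \right)}}{4 e^{\frac{7}{2}}}.

Antiderivative: F(x) = \frac{\left(15 e^{x} \sin{\left(3 x \right)} \operatorname{atan}{\left(x \right)} + 12 \operatorname{atan}{\left(x \right)}\right) e^{- x}}{16}; value = \frac{15 \sin{\left(\frac{21}{2} \right)} \operatorname{atan}{\left(\frac{7}{2} \right)}}{16} - \frac{15 \sin{\left(\frac{3}{2} \right)} \operatorname{atan}{\left(\frac{1}{2} \right)}}{16} - \frac{3 \operatorname{atan}{\left(\frac{1}{2} \right)}}{4 e^{\frac{1}{2}}} + \frac{3 \operatorname{atan}{\left(\frac{7}{2} \right)}}{4 e^{\frac{7}{2}}}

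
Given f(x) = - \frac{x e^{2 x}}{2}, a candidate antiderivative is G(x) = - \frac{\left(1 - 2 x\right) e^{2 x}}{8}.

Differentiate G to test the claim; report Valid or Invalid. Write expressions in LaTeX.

d/dx[G] = \frac{x e^{2 x}}{2}
d/dx[G] - f(x) = x e^{2 x} != 0.

Invalid: d/dx[G] - f = x e^{2 x}, which is not 0.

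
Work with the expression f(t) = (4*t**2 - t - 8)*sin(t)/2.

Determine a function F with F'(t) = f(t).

For F(t) to be correct the identity F'(t) - f(t) = 0 must hold.
Check: d/dt[(-4*t**2*cos(t) + 8*t*sin(t) + t*cos(t) - sin(t) + 16*cos(t))/2] = 2*t**2*sin(t) - t*sin(t)/2 - 4*sin(t), which equals f(t).

An antiderivative is F(t) = (-4*t**2*cos(t) + 8*t*sin(t) + t*cos(t) - sin(t) + 16*cos(t))/2.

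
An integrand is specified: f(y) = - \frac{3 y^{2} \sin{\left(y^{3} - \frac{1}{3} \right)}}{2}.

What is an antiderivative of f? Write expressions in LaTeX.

f matches the chain-rule pattern g'(h)*h' with inner function h(y) = y^{3} - \frac{1}{3}; substituting u = h(y) collapses the integral.
Check: d/dy[\frac{\cos{\left(y^{3} - \frac{1}{3} \right)}}{2}] = - \frac{3 y^{2} \sin{\left(y^{3} - \frac{1}{3} \right)}}{2} = f(y).

An antiderivative is F(y) = \frac{\cos{\left(y^{3} - \frac{1}{3} \right)}}{2}.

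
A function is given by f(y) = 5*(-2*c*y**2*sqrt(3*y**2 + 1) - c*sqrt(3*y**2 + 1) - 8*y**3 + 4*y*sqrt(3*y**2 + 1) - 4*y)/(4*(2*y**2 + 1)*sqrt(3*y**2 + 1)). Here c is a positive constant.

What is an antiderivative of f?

An antiderivative is F(y) = -5*c*y/4 - 5*sqrt(3*y**2 + 1)/3 + 5*log(2*y**2 + 1)/4.

Whatever form F(y) takes, F'(y) = f(y) is non-negotiable.
Check: d/dy[-5*c*y/4 - 5*sqrt(3*y**2 + 1)/3 + 5*log(2*y**2 + 1)/4] = (-10*c*y**2*sqrt(3*y**2 + 1) - 5*c*sqrt(3*y**2 + 1) - 40*y**3 + 20*y*sqrt(3*y**2 + 1) - 20*y)/(8*y**2*sqrt(3*y**2 + 1) + 4*sqrt(3*y**2 + 1)), which equals f(y).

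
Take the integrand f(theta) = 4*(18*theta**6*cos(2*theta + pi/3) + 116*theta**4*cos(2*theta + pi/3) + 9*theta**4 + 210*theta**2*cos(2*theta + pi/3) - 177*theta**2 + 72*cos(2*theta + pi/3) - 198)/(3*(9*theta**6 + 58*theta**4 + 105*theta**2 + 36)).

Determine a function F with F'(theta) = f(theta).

Any candidate F(theta) must reproduce f(theta) exactly when differentiated.
Check: d/dtheta[4*(-3*theta + (theta**2 + 3)*sin(2*theta + pi/3) - 3*(theta**2 + 3)*atan(3*theta/2))/(3*(theta**2 + 3))] = (72*theta**6*cos(2*theta + pi/3) + 464*theta**4*cos(2*theta + pi/3) + 36*theta**4 + 840*theta**2*cos(2*theta + pi/3) - 708*theta**2 + 288*cos(2*theta + pi/3) - 792)/(27*theta**6 + 174*theta**4 + 315*theta**2 + 108), which equals f(theta).

An antiderivative is F(theta) = 4*(-3*theta + (theta**2 + 3)*sin(2*theta + pi/3) - 3*(theta**2 + 3)*atan(3*theta/2))/(3*(theta**2 + 3)).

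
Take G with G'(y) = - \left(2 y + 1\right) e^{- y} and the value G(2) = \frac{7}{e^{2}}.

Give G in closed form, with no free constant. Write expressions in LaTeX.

G(y) = \left(2 y + 3\right) e^{- y}

G'(y) has the shape u'v + uv' for u = 2 y + 3 and v = e^{- y} — it is the derivative of the product u*v.
A general antiderivative is \left(2 y + 3\right) e^{- y} + C.
The condition gives C = \frac{7}{e^{2}} - (\frac{7}{e^{2}}) = 0.
So G(y) = \left(2 y + 3\right) e^{- y}.
Check: d/dy[\left(2 y + 3\right) e^{- y}] = \left(- 2 y - 1\right) e^{- y}, which equals G'(y).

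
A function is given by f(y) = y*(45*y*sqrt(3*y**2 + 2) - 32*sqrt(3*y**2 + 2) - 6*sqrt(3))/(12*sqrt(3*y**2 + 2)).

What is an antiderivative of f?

An antiderivative is F(y) = 5*y**3/4 - 4*y**2/3 - sqrt(y**2 + 2/3)/2.

Since d/dy undoes antidifferentiation here, F'(y) = f(y) is required of F(y).
Check: d/dy[5*y**3/4 - 4*y**2/3 - sqrt(y**2 + 2/3)/2] = (45*y**2*sqrt(3*y**2 + 2) - 32*y*sqrt(3*y**2 + 2) - 6*sqrt(3)*y)/(12*sqrt(3*y**2 + 2)), which equals f(y).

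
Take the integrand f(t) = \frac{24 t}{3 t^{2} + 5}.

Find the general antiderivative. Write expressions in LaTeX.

F(t) = 4 \log{\left(3 t^{2} + 5 \right)} + C

The substitution u = 3 t^{2} + 5 works: f is exactly (dF/du)*(du/dt) for that inner function.
Check: d/dt[4 \log{\left(3 t^{2} + 5 \right)}] = \frac{24 t}{3 t^{2} + 5} = f(t).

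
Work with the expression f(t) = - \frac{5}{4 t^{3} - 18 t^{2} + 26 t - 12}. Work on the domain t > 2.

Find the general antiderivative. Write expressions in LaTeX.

F(t) = 5 \log{\left(2 t - 3 \right)} - \frac{5 \log{\left(t^{2} - 3 t + 2 \right)}}{2} + C

Factor the denominator (2 \left(t - 2\right) \left(t - 1\right) \left(2 t - 3\right)) and decompose: f = \frac{10}{2 t - 3} - \frac{5}{2 \left(t - 1\right)} - \frac{5}{2 \left(t - 2\right)}; each piece integrates to a log, atan, or power term.
Check: d/dt[5 \log{\left(2 t - 3 \right)} - \frac{5 \log{\left(t^{2} - 3 t + 2 \right)}}{2}] = - \frac{5}{4 t^{3} - 18 t^{2} + 26 t - 12} = f(t).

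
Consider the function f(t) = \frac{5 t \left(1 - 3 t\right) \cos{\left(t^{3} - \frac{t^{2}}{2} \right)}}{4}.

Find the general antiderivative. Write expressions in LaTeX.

F(t) = - \frac{5 \sin{\left(t^{3} - \frac{t^{2}}{2} \right)}}{4} + C

The substitution u = t^{3} - \frac{t^{2}}{2} works: f is exactly (dF/du)*(du/dt) for that inner function.
Check: d/dt[- \frac{5 \sin{\left(t^{3} - \frac{t^{2}}{2} \right)}}{4}] = - \frac{15 t^{2} \cos{\left(t^{3} - \frac{t^{2}}{2} \right)}}{4} + \frac{5 t \cos{\left(t^{3} - \frac{t^{2}}{2} \right)}}{4}, which equals f(t).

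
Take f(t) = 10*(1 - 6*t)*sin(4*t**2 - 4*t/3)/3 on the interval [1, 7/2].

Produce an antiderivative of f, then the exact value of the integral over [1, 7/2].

f matches the chain-rule pattern g'(h)*h' with inner function h(t) = 4*t**2 - 4*t/3; substituting u = h(t) collapses the integral.
F(t) = 5*cos(4*t**2 - 4*t/3)/2 is an antiderivative of f.
Check: d/dt[5*cos(4*t**2 - 4*t/3)/2] = -20*t*sin(4*t**2 - 4*t/3) + 10*sin(4*t**2 - 4*t/3)/3, which equals f(t).
F(7/2) = 5*cos(133/3)/2; F(1) = 5*cos(8/3)/2.
Integral = F(7/2) - F(1) = -5*cos(8/3)/2 + 5*cos(133/3)/2.

Antiderivative: F(t) = 5*cos(4*t**2 - 4*t/3)/2; value = -5*cos(8/3)/2 + 5*cos(133/3)/2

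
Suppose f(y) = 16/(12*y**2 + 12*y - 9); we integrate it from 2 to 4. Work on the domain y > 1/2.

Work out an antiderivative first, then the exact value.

Antiderivative: F(y) = 2*log(y - 1/2)/3 - 2*log(y + 3/2)/3; value = -2*log(11/2)/3 - 2*log(3/2)/3 + 4*log(7/2)/3

Factor the denominator (3*(2*y - 1)*(2*y + 3)) and decompose: f = -4/(3*(2*y + 3)) + 4/(3*(2*y - 1)); each piece integrates to a log, atan, or power term.
F(y) = 2*log(y - 1/2)/3 - 2*log(y + 3/2)/3 is an antiderivative of f.
Check: d/dy[2*log(y - 1/2)/3 - 2*log(y + 3/2)/3] = 16/(12*y**2 + 12*y - 9) = f(y).
F(4) = -2*log(11/2)/3 + 2*log(7/2)/3; F(2) = -2*log(7/2)/3 + 2*log(3/2)/3.
Integral = F(4) - F(2) = -2*log(11/2)/3 - 2*log(3/2)/3 + 4*log(7/2)/3.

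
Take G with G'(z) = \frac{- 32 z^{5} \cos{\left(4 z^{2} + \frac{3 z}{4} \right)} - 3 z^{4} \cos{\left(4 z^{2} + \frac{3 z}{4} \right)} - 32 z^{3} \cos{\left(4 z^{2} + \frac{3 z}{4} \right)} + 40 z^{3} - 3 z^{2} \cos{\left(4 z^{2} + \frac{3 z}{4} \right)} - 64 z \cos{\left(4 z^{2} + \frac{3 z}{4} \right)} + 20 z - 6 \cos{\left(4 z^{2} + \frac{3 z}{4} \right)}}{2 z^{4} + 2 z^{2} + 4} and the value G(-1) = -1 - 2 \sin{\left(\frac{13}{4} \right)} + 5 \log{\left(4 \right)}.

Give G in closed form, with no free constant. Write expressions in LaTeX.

G(z) = 5 \log{\left(z^{4} + z^{2} + 2 \right)} - 2 \sin{\left(4 z^{2} + \frac{3 z}{4} \right)} - 1

A candidate passes only if d/dz[G] lands on the given G'(z) exactly.
A general antiderivative is 5 \log{\left(z^{4} + z^{2} + 2 \right)} - 2 \sin{\left(4 z^{2} + \frac{3 z}{4} \right)} + C.
The condition gives C = -1 - 2 \sin{\left(\frac{13}{4} \right)} + 5 \log{\left(4 \right)} - (- 2 \sin{\left(\frac{13}{4} \right)} + 5 \log{\left(4 \right)}) = -1.
So G(z) = 5 \log{\left(z^{4} + z^{2} + 2 \right)} - 2 \sin{\left(4 z^{2} + \frac{3 z}{4} \right)} - 1.
Check: d/dz[5 \log{\left(z^{4} + z^{2} + 2 \right)} - 2 \sin{\left(4 z^{2} + \frac{3 z}{4} \right)} - 1] = \frac{- 32 z^{5} \cos{\left(4 z^{2} + \frac{3 z}{4} \right)} - 3 z^{4} \cos{\left(4 z^{2} + \frac{3 z}{4} \right)} - 32 z^{3} \cos{\left(4 z^{2} + \frac{3 z}{4} \right)} + 40 z^{3} - 3 z^{2} \cos{\left(4 z^{2} + \frac{3 z}{4} \right)} - 64 z \cos{\left(4 z^{2} + \frac{3 z}{4} \right)} + 20 z - 6 \cos{\left(4 z^{2} + \frac{3 z}{4} \right)}}{2 z^{4} + 2 z^{2} + 4} = G'(z).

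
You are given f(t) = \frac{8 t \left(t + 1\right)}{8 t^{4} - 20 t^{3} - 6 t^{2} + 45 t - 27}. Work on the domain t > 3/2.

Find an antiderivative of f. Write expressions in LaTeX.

An antiderivative is F(t) = \frac{- 95 \left(2 t - 3\right) \log{\left(t - \frac{3}{2} \right)} + 96 \left(2 t - 3\right) \log{\left(t - 1 \right)} - \left(2 t - 3\right) \log{\left(t + \frac{3}{2} \right)} - 150}{30 \left(2 t - 3\right)}.

The denominator factors as \left(t - 1\right) \left(2 t - 3\right)^{2} \left(2 t + 3\right); partial fractions split f into directly integrable pieces: - \frac{1}{15 \left(2 t + 3\right)} - \frac{19}{3 \left(2 t - 3\right)} + \frac{10}{\left(2 t - 3\right)^{2}} + \frac{16}{5 \left(t - 1\right)}.
Check: d/dt[\frac{- 95 \left(2 t - 3\right) \log{\left(t - \frac{3}{2} \right)} + 96 \left(2 t - 3\right) \log{\left(t - 1 \right)} - \left(2 t - 3\right) \log{\left(t + \frac{3}{2} \right)} - 150}{30 \left(2 t - 3\right)}] = \frac{8 t^{2} + 8 t}{8 t^{4} - 20 t^{3} - 6 t^{2} + 45 t - 27}, which equals f(t).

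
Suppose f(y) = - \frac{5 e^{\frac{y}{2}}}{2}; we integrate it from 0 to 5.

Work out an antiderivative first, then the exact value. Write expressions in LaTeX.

Differentiate the proposed F(y) back; it has to land on f(y) exactly.
F(y) = - 5 e^{\frac{y}{2}} is an antiderivative of f.
Check: d/dy[- 5 e^{\frac{y}{2}}] = - \frac{5 e^{\frac{y}{2}}}{2} = f(y).
F(5) = - 5 e^{\frac{5}{2}}; F(0) = -5.
Integral = F(5) - F(0) = 5 - 5 e^{\frac{5}{2}}.

Antiderivative: F(y) = - 5 e^{\frac{y}{2}}; value = 5 - 5 e^{\frac{5}{2}}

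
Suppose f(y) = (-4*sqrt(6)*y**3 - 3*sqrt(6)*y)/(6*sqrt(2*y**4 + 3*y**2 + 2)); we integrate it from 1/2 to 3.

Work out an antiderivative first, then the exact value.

Antiderivative: F(y) = -sqrt(6)*sqrt(2*y**4 + 3*y**2 + 2)/6; value = -sqrt(1146)/6 + sqrt(69)/12

The substitution u = y**4/3 + y**2/2 + 1/3 works: f is exactly (dF/du)*(du/dy) for that inner function.
F(y) = -sqrt(6)*sqrt(2*y**4 + 3*y**2 + 2)/6 is an antiderivative of f.
Check: d/dy[-sqrt(6)*sqrt(2*y**4 + 3*y**2 + 2)/6] = (-4*sqrt(6)*y**3 - 3*sqrt(6)*y)/(6*sqrt(2*y**4 + 3*y**2 + 2)) = f(y).
F(3) = -sqrt(1146)/6; F(1/2) = -sqrt(69)/12.
Integral = F(3) - F(1/2) = -sqrt(1146)/6 + sqrt(69)/12.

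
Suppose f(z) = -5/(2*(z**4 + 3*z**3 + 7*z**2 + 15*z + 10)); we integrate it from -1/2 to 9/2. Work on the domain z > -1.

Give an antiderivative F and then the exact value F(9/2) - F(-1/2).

The denominator factors as 2*(z + 1)*(z + 2)*(z**2 + 5); partial fractions split f into directly integrable pieces: 5*(z + 1)/(36*(z**2 + 5)) + 5/(18*(z + 2)) - 5/(12*(z + 1)).
F(z) = -5*log(z + 1)/12 + 5*log(z + 2)/18 + 5*log(z**2 + 5)/72 + sqrt(5)*atan(sqrt(5)*z/5)/36 is an antiderivative of f.
Check: d/dz[-5*log(z + 1)/12 + 5*log(z + 2)/18 + 5*log(z**2 + 5)/72 + sqrt(5)*atan(sqrt(5)*z/5)/36] = -5/(2*z**4 + 6*z**3 + 14*z**2 + 30*z + 20), which equals f(z).
F(9/2) = -5*log(11/2)/12 + sqrt(5)*atan(9*sqrt(5)/10)/36 + 5*log(101/4)/72 + 5*log(13/2)/18; F(-1/2) = -sqrt(5)*atan(sqrt(5)/10)/36 + 5*log(3/2)/18 + 5*log(21/4)/72 + 5*log(2)/12.
Integral = F(9/2) - F(-1/2) = -5*log(11/2)/12 - 5*log(2)/12 - 5*log(21/4)/72 - 5*log(3/2)/18 + sqrt(5)*atan(sqrt(5)/10)/36 + sqrt(5)*atan(9*sqrt(5)/10)/36 + 5*log(101/4)/72 + 5*log(13/2)/18.

Antiderivative: F(z) = -5*log(z + 1)/12 + 5*log(z + 2)/18 + 5*log(z**2 + 5)/72 + sqrt(5)*atan(sqrt(5)*z/5)/36; value = -5*log(11/2)/12 - 5*log(2)/12 - 5*log(21/4)/72 - 5*log(3/2)/18 + sqrt(5)*atan(sqrt(5)/10)/36 + sqrt(5)*atan(9*sqrt(5)/10)/36 + 5*log(101/4)/72 + 5*log(13/2)/18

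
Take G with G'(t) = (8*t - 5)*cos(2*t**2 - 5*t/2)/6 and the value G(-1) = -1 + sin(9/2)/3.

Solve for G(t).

G'(t) matches the chain-rule pattern g'(h)*h' with inner function h(t) = 2*t**2 - 5*t/2; substituting u = h(t) collapses the integral.
A general antiderivative is sin(2*t**2 - 5*t/2)/3 + C.
The condition gives C = -1 + sin(9/2)/3 - (sin(9/2)/3) = -1.
So G(t) = (sin(2*t**2 - 5*t/2) - 3)/3.
Check: d/dt[(sin(2*t**2 - 5*t/2) - 3)/3] = 4*t*cos(2*t**2 - 5*t/2)/3 - 5*cos(2*t**2 - 5*t/2)/6, which equals G'(t).

G(t) = (sin(2*t**2 - 5*t/2) - 3)/3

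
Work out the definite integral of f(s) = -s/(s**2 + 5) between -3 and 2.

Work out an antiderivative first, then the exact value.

f matches the chain-rule pattern g'(h)*h' with inner function h(s) = s**2 + 5; substituting u = h(s) collapses the integral.
F(s) = -log(s**2 + 5)/2 is an antiderivative of f.
Check: d/ds[-log(s**2 + 5)/2] = -s/(s**2 + 5) = f(s).
F(2) = -log(9)/2; F(-3) = -log(14)/2.
Integral = F(2) - F(-3) = -log(9)/2 + log(14)/2.

Antiderivative: F(s) = -log(s**2 + 5)/2; value = -log(9)/2 + log(14)/2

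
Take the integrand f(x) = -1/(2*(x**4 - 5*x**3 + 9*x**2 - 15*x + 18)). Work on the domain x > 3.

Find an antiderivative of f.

Factor the denominator (2*(x - 3)*(x - 2)*(x**2 + 3)) and decompose: f = -(5*x + 3)/(168*(x**2 + 3)) + 1/(14*(x - 2)) - 1/(24*(x - 3)); each piece integrates to a log, atan, or power term.
Check: d/dx[(-14*log(x - 3) + 24*log(x - 2) - 5*log(x**2 + 3) - 2*sqrt(3)*atan(sqrt(3)*x/3))/336] = -1/(2*x**4 - 10*x**3 + 18*x**2 - 30*x + 36), which equals f(x).

An antiderivative is F(x) = (-14*log(x - 3) + 24*log(x - 2) - 5*log(x**2 + 3) - 2*sqrt(3)*atan(sqrt(3)*x/3))/336.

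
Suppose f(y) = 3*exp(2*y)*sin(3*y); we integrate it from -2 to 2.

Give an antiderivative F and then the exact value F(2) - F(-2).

Antiderivative: F(y) = -3*(-2*sin(3*y) + 3*cos(3*y))*exp(2*y)/13; value = -9*exp(4)*cos(6)/13 + 6*exp(4)*sin(6)/13 + 6*exp(-4)*sin(6)/13 + 9*exp(-4)*cos(6)/13

Recover f(y) by differentiating a candidate F(y); any mismatch rules it out.
F(y) = -3*(-2*sin(3*y) + 3*cos(3*y))*exp(2*y)/13 is an antiderivative of f.
Check: d/dy[-3*(-2*sin(3*y) + 3*cos(3*y))*exp(2*y)/13] = 3*exp(2*y)*sin(3*y) = f(y).
F(2) = -9*exp(4)*cos(6)/13 + 6*exp(4)*sin(6)/13; F(-2) = -9*exp(-4)*cos(6)/13 - 6*exp(-4)*sin(6)/13.
Integral = F(2) - F(-2) = -9*exp(4)*cos(6)/13 + 6*exp(4)*sin(6)/13 + 6*exp(-4)*sin(6)/13 + 9*exp(-4)*cos(6)/13.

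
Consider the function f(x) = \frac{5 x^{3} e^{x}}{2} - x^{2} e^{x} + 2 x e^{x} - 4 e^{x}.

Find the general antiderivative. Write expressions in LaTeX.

f has the shape u'v + uv' for u = \frac{5 x^{3}}{2} - \frac{17 x^{2}}{2} + 19 x - 23 and v = e^{x} — it is the derivative of the product u*v.
Check: d/dx[\frac{\left(5 x^{3} - 17 x^{2} + 38 x - 46\right) e^{x}}{2}] = \frac{5 x^{3} e^{x}}{2} - x^{2} e^{x} + 2 x e^{x} - 4 e^{x} = f(x).

F(x) = \frac{\left(5 x^{3} - 17 x^{2} + 38 x - 46\right) e^{x}}{2} + C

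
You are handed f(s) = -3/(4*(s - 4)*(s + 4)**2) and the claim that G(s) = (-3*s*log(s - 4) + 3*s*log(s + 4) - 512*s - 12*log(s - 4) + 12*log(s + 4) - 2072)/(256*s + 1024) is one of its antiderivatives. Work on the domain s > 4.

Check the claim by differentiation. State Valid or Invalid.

Valid: G'(s) = f(s).

d/ds[G] = -3/(4*s**3 + 16*s**2 - 64*s - 256)
This equals f(s) exactly, so the claim holds.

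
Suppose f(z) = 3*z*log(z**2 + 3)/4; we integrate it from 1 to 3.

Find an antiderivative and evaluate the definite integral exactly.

Antiderivative: F(z) = 3*z**2*log(z**2 + 3)/8 - 3*z**2/8 + 9*log(z**2 + 3)/8; value = -3 - 3*log(4)/2 + 9*log(12)/2

An antiderivative F(z) passes only if d/dz[F] lands on f(z) exactly.
F(z) = 3*z**2*log(z**2 + 3)/8 - 3*z**2/8 + 9*log(z**2 + 3)/8 is an antiderivative of f.
Check: d/dz[3*z**2*log(z**2 + 3)/8 - 3*z**2/8 + 9*log(z**2 + 3)/8] = 3*z*log(z**2 + 3)/4 = f(z).
F(3) = -27/8 + 9*log(12)/2; F(1) = -3/8 + 3*log(4)/2.
Integral = F(3) - F(1) = -3 - 3*log(4)/2 + 9*log(12)/2.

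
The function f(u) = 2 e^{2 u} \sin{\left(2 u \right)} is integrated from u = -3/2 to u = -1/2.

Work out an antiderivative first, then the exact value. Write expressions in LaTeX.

Antiderivative: F(u) = \frac{e^{2 u} \sin{\left(2 u \right)}}{2} - \frac{e^{2 u} \cos{\left(2 u \right)}}{2}; value = - \frac{\sin{\left(1 \right)}}{2 e} - \frac{\cos{\left(1 \right)}}{2 e} + \frac{\cos{\left(3 \right)}}{2 e^{3}} + \frac{\sin{\left(3 \right)}}{2 e^{3}}

Differentiate the proposed F(u) back; it has to land on f(u) exactly.
F(u) = \frac{e^{2 u} \sin{\left(2 u \right)}}{2} - \frac{e^{2 u} \cos{\left(2 u \right)}}{2} is an antiderivative of f.
Check: d/du[\frac{e^{2 u} \sin{\left(2 u \right)}}{2} - \frac{e^{2 u} \cos{\left(2 u \right)}}{2}] = 2 e^{2 u} \sin{\left(2 u \right)} = f(u).
F(-1/2) = - \frac{\sin{\left(1 \right)}}{2 e} - \frac{\cos{\left(1 \right)}}{2 e}; F(-3/2) = - \frac{\sin{\left(3 \right)}}{2 e^{3}} - \frac{\cos{\left(3 \right)}}{2 e^{3}}.
Integral = F(-1/2) - F(-3/2) = - \frac{\sin{\left(1 \right)}}{2 e} - \frac{\cos{\left(1 \right)}}{2 e} + \frac{\cos{\left(3 \right)}}{2 e^{3}} + \frac{\sin{\left(3 \right)}}{2 e^{3}}.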